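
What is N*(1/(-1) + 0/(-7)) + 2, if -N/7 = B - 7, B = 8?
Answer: 9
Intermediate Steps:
N = -7 (N = -7*(8 - 7) = -7*1 = -7)
N*(1/(-1) + 0/(-7)) + 2 = -7*(1/(-1) + 0/(-7)) + 2 = -7*(1*(-1) + 0*(-1/7)) + 2 = -7*(-1 + 0) + 2 = -7*(-1) + 2 = 7 + 2 = 9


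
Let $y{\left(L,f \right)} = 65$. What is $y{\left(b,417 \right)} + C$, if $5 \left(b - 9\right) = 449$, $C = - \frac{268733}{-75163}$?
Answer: $\frac{5154328}{75163} \approx 68.575$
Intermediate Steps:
$C = \frac{268733}{75163}$ ($C = \left(-268733\right) \left(- \frac{1}{75163}\right) = \frac{268733}{75163} \approx 3.5753$)
$b = \frac{494}{5}$ ($b = 9 + \frac{1}{5} \cdot 449 = 9 + \frac{449}{5} = \frac{494}{5} \approx 98.8$)
$y{\left(b,417 \right)} + C = 65 + \frac{268733}{75163} = \frac{5154328}{75163}$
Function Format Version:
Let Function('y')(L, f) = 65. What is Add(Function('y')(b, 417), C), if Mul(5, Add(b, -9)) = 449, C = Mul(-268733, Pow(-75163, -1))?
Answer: Rational(5154328, 75163) ≈ 68.575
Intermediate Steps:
C = Rational(268733, 75163) (C = Mul(-268733, Rational(-1, 75163)) = Rational(268733, 75163) ≈ 3.5753)
b = Rational(494, 5) (b = Add(9, Mul(Rational(1, 5), 449)) = Add(9, Rational(449, 5)) = Rational(494, 5) ≈ 98.800)
Add(Function('y')(b, 417), C) = Add(65, Rational(268733, 75163)) = Rational(5154328, 75163)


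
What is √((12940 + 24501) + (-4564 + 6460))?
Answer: √39337 ≈ 198.34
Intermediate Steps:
√((12940 + 24501) + (-4564 + 6460)) = √(37441 + 1896) = √39337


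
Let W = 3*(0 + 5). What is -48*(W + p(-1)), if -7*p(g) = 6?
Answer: -4752/7 ≈ -678.86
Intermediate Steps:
p(g) = -6/7 (p(g) = -1/7*6 = -6/7)
W = 15 (W = 3*5 = 15)
-48*(W + p(-1)) = -48*(15 - 6/7) = -48*99/7 = -4752/7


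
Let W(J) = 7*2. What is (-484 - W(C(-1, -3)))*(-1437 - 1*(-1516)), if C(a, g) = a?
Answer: -39342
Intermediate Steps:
W(J) = 14
(-484 - W(C(-1, -3)))*(-1437 - 1*(-1516)) = (-484 - 1*14)*(-1437 - 1*(-1516)) = (-484 - 14)*(-1437 + 1516) = -498*79 = -39342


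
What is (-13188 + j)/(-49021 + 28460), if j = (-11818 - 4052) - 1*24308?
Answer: 53366/20561 ≈ 2.5955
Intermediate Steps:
j = -40178 (j = -15870 - 24308 = -40178)
(-13188 + j)/(-49021 + 28460) = (-13188 - 40178)/(-49021 + 28460) = -53366/(-20561) = -53366*(-1/20561) = 53366/20561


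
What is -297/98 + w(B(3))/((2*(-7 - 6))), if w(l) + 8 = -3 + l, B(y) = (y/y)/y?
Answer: -10015/3822 ≈ -2.6204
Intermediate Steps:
B(y) = 1/y
w(l) = -11 + l (w(l) = -8 + (-3 + l) = -11 + l)
-297/98 + w(B(3))/((2*(-7 - 6))) = -297/98 + (-11 + 1/3)/((2*(-7 - 6))) = -297*1/98 + (-11 + 1/3)/((2*(-13))) = -297/98 - 32/3/(-26) = -297/98 - 32/3*(-1/26) = -297/98 + 16/39 = -10015/3822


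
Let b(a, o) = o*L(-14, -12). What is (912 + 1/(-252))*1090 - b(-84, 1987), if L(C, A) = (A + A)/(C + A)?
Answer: 1625291611/1638 ≈ 9.9224e+5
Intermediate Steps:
L(C, A) = 2*A/(A + C) (L(C, A) = (2*A)/(A + C) = 2*A/(A + C))
b(a, o) = 12*o/13 (b(a, o) = o*(2*(-12)/(-12 - 14)) = o*(2*(-12)/(-26)) = o*(2*(-12)*(-1/26)) = o*(12/13) = 12*o/13)
(912 + 1/(-252))*1090 - b(-84, 1987) = (912 + 1/(-252))*1090 - 12*1987/13 = (912 - 1/252)*1090 - 1*23844/13 = (229823/252)*1090 - 23844/13 = 125253535/126 - 23844/13 = 1625291611/1638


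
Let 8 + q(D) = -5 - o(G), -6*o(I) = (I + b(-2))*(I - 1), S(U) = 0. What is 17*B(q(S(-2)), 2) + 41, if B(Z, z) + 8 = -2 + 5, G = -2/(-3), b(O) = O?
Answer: -44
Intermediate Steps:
G = ⅔ (G = -2*(-⅓) = ⅔ ≈ 0.66667)
o(I) = -(-1 + I)*(-2 + I)/6 (o(I) = -(I - 2)*(I - 1)/6 = -(-2 + I)*(-1 + I)/6 = -(-1 + I)*(-2 + I)/6)
q(D) = -349/27 (q(D) = -8 + (-5 - (-⅓ + (½)*(⅔) - (⅔)²/6)) = -8 + (-5 - (-⅓ + ⅓ - ⅙*4/9)) = -8 + (-5 - (-⅓ + ⅓ - 2/27)) = -8 + (-5 - 1*(-2/27)) = -8 + (-5 + 2/27) = -8 - 133/27 = -349/27)
B(Z, z) = -5 (B(Z, z) = -8 + (-2 + 5) = -8 + 3 = -5)
17*B(q(S(-2)), 2) + 41 = 17*(-5) + 41 = -85 + 41 = -44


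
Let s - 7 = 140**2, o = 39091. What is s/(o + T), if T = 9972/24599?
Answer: 68901799/137372783 ≈ 0.50157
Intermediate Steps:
T = 9972/24599 (T = 9972*(1/24599) = 9972/24599 ≈ 0.40538)
s = 19607 (s = 7 + 140**2 = 7 + 19600 = 19607)
s/(o + T) = 19607/(39091 + 9972/24599) = 19607/(961609481/24599) = 19607*(24599/961609481) = 68901799/137372783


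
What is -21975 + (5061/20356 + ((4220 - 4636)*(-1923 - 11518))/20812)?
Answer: -328420119619/15130324 ≈ -21706.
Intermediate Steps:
-21975 + (5061/20356 + ((4220 - 4636)*(-1923 - 11518))/20812) = -21975 + (5061*(1/20356) - 416*(-13441)*(1/20812)) = -21975 + (723/2908 + 5591456*(1/20812)) = -21975 + (723/2908 + 1397864/5203) = -21975 + 4068750281/15130324 = -328420119619/15130324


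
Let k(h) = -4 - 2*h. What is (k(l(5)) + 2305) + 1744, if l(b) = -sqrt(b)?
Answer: 4045 + 2*sqrt(5) ≈ 4049.5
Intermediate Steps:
(k(l(5)) + 2305) + 1744 = ((-4 - (-2)*sqrt(5)) + 2305) + 1744 = ((-4 + 2*sqrt(5)) + 2305) + 1744 = (2301 + 2*sqrt(5)) + 1744 = 4045 + 2*sqrt(5)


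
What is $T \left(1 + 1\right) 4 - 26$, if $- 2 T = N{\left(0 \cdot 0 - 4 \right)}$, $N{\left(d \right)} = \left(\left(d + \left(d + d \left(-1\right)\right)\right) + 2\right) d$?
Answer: $-58$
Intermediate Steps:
$N{\left(d \right)} = d \left(2 + d\right)$ ($N{\left(d \right)} = \left(\left(d + \left(d - d\right)\right) + 2\right) d = \left(\left(d + 0\right) + 2\right) d = \left(d + 2\right) d = \left(2 + d\right) d = d \left(2 + d\right)$)
$T = -4$ ($T = - \frac{\left(0 \cdot 0 - 4\right) \left(2 + \left(0 \cdot 0 - 4\right)\right)}{2} = - \frac{\left(0 - 4\right) \left(2 + \left(0 - 4\right)\right)}{2} = - \frac{\left(-4\right) \left(2 - 4\right)}{2} = - \frac{\left(-4\right) \left(-2\right)}{2} = \left(- \frac{1}{2}\right) 8 = -4$)
$T \left(1 + 1\right) 4 - 26 = - 4 \left(1 + 1\right) 4 - 26 = - 4 \cdot 2 \cdot 4 - 26 = \left(-4\right) 8 - 26 = -32 - 26 = -58$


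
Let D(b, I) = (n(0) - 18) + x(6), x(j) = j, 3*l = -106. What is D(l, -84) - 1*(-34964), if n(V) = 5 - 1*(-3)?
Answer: 34960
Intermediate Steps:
l = -106/3 (l = (1/3)*(-106) = -106/3 ≈ -35.333)
n(V) = 8 (n(V) = 5 + 3 = 8)
D(b, I) = -4 (D(b, I) = (8 - 18) + 6 = -10 + 6 = -4)
D(l, -84) - 1*(-34964) = -4 - 1*(-34964) = -4 + 34964 = 34960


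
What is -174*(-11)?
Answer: 1914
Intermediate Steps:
-174*(-11) = -29*(-66) = 1914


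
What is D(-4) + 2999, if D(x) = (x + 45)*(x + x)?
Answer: 2671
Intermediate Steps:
D(x) = 2*x*(45 + x) (D(x) = (45 + x)*(2*x) = 2*x*(45 + x))
D(-4) + 2999 = 2*(-4)*(45 - 4) + 2999 = 2*(-4)*41 + 2999 = -328 + 2999 = 2671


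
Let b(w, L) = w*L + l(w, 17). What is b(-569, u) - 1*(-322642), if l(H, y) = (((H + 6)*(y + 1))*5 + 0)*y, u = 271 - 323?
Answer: -509160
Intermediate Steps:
u = -52
l(H, y) = 5*y*(1 + y)*(6 + H) (l(H, y) = (((6 + H)*(1 + y))*5 + 0)*y = (((1 + y)*(6 + H))*5 + 0)*y = (5*(1 + y)*(6 + H) + 0)*y = (5*(1 + y)*(6 + H))*y = 5*y*(1 + y)*(6 + H))
b(w, L) = 9180 + 1530*w + L*w (b(w, L) = w*L + 5*17*(6 + w + 6*17 + w*17) = L*w + 5*17*(6 + w + 102 + 17*w) = L*w + 5*17*(108 + 18*w) = L*w + (9180 + 1530*w) = 9180 + 1530*w + L*w)
b(-569, u) - 1*(-322642) = (9180 + 1530*(-569) - 52*(-569)) - 1*(-322642) = (9180 - 870570 + 29588) + 322642 = -831802 + 322642 = -509160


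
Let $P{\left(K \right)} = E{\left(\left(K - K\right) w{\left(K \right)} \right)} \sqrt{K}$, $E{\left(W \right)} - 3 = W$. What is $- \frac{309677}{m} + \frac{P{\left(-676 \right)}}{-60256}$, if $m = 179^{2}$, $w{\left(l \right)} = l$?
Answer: $- \frac{309677}{32041} - \frac{39 i}{30128} \approx -9.665 - 0.0012945 i$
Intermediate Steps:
$E{\left(W \right)} = 3 + W$
$m = 32041$
$P{\left(K \right)} = 3 \sqrt{K}$ ($P{\left(K \right)} = \left(3 + \left(K - K\right) K\right) \sqrt{K} = \left(3 + 0 K\right) \sqrt{K} = \left(3 + 0\right) \sqrt{K} = 3 \sqrt{K}$)
$- \frac{309677}{m} + \frac{P{\left(-676 \right)}}{-60256} = - \frac{309677}{32041} + \frac{3 \sqrt{-676}}{-60256} = \left(-309677\right) \frac{1}{32041} + 3 \cdot 26 i \left(- \frac{1}{60256}\right) = - \frac{309677}{32041} + 78 i \left(- \frac{1}{60256}\right) = - \frac{309677}{32041} - \frac{39 i}{30128}$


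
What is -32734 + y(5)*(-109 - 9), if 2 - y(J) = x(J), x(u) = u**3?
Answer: -18220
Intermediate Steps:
y(J) = 2 - J**3
-32734 + y(5)*(-109 - 9) = -32734 + (2 - 1*5**3)*(-109 - 9) = -32734 + (2 - 1*125)*(-118) = -32734 + (2 - 125)*(-118) = -32734 - 123*(-118) = -32734 + 14514 = -18220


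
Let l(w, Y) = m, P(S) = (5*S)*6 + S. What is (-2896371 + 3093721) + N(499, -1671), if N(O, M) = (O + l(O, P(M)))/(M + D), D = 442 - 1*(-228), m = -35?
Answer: 197546886/1001 ≈ 1.9735e+5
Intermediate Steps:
P(S) = 31*S (P(S) = 30*S + S = 31*S)
D = 670 (D = 442 + 228 = 670)
l(w, Y) = -35
N(O, M) = (-35 + O)/(670 + M) (N(O, M) = (O - 35)/(M + 670) = (-35 + O)/(670 + M))
(-2896371 + 3093721) + N(499, -1671) = (-2896371 + 3093721) + (-35 + 499)/(670 - 1671) = 197350 + 464/(-1001) = 197350 - 1/1001*464 = 197350 - 464/1001 = 197546886/1001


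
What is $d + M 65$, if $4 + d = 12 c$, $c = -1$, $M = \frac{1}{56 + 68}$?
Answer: $- \frac{1919}{124} \approx -15.476$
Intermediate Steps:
$M = \frac{1}{124} \approx 0.0080645$
$d = -16$ ($d = -4 + 12 \left(-1\right) = -4 - 12 = -16$)
$d + M 65 = -16 + \frac{1}{124} \cdot 65 = -16 + \frac{65}{124} = - \frac{1919}{124}$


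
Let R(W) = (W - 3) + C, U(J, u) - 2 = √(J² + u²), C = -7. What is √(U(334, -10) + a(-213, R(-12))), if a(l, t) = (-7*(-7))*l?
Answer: √(-10435 + 2*√27914) ≈ 100.5*I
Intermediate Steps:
U(J, u) = 2 + √(J² + u²)
R(W) = -10 + W (R(W) = (W - 3) - 7 = (-3 + W) - 7 = -10 + W)
a(l, t) = 49*l
√(U(334, -10) + a(-213, R(-12))) = √((2 + √(334² + (-10)²)) + 49*(-213)) = √((2 + √(111556 + 100)) - 10437) = √((2 + √111656) - 10437) = √((2 + 2*√27914) - 10437) = √(-10435 + 2*√27914)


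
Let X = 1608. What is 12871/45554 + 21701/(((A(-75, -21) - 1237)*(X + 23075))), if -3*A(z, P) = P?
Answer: 97444037759/345755884965 ≈ 0.28183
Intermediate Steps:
A(z, P) = -P/3
12871/45554 + 21701/(((A(-75, -21) - 1237)*(X + 23075))) = 12871/45554 + 21701/(((-⅓*(-21) - 1237)*(1608 + 23075))) = 12871*(1/45554) + 21701/(((7 - 1237)*24683)) = 12871/45554 + 21701/((-1230*24683)) = 12871/45554 + 21701/(-30360090) = 12871/45554 + 21701*(-1/30360090) = 12871/45554 - 21701/30360090 = 97444037759/345755884965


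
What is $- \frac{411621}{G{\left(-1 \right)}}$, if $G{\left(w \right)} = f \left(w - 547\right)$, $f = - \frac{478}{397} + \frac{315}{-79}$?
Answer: $- \frac{12909669423}{89223716} \approx -144.69$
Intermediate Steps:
$f = - \frac{162817}{31363}$ ($f = \left(-478\right) \frac{1}{397} + 315 \left(- \frac{1}{79}\right) = - \frac{478}{397} - \frac{315}{79} = - \frac{162817}{31363} \approx -5.1914$)
$G{\left(w \right)} = \frac{89060899}{31363} - \frac{162817 w}{31363}$ ($G{\left(w \right)} = - \frac{162817 \left(w - 547\right)}{31363} = - \frac{162817 \left(-547 + w\right)}{31363} = \frac{89060899}{31363} - \frac{162817 w}{31363}$)
$- \frac{411621}{G{\left(-1 \right)}} = - \frac{411621}{\frac{89060899}{31363} - - \frac{162817}{31363}} = - \frac{411621}{\frac{89060899}{31363} + \frac{162817}{31363}} = - \frac{411621}{\frac{89223716}{31363}} = \left(-411621\right) \frac{31363}{89223716} = - \frac{12909669423}{89223716}$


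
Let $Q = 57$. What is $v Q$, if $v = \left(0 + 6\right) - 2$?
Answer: $228$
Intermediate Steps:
$v = 4$ ($v = 6 - 2 = 4$)
$v Q = 4 \cdot 57 = 228$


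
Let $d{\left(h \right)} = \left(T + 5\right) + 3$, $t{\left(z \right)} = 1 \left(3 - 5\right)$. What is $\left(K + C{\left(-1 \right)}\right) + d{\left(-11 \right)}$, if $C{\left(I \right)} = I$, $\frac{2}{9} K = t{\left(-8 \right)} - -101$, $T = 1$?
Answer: $\frac{907}{2} \approx 453.5$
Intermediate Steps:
$t{\left(z \right)} = -2$ ($t{\left(z \right)} = 1 \left(-2\right) = -2$)
$K = \frac{891}{2}$ ($K = \frac{9 \left(-2 - -101\right)}{2} = \frac{9 \left(-2 + 101\right)}{2} = \frac{9}{2} \cdot 99 = \frac{891}{2} \approx 445.5$)
$d{\left(h \right)} = 9$ ($d{\left(h \right)} = \left(1 + 5\right) + 3 = 6 + 3 = 9$)
$\left(K + C{\left(-1 \right)}\right) + d{\left(-11 \right)} = \left(\frac{891}{2} - 1\right) + 9 = \frac{889}{2} + 9 = \frac{907}{2}$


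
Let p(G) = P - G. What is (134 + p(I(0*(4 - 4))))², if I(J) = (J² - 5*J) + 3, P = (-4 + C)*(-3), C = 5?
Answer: 16384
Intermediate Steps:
P = -3 (P = (-4 + 5)*(-3) = 1*(-3) = -3)
I(J) = 3 + J² - 5*J
p(G) = -3 - G
(134 + p(I(0*(4 - 4))))² = (134 + (-3 - (3 + (0*(4 - 4))² - 0*(4 - 4))))² = (134 + (-3 - (3 + (0*0)² - 0*0)))² = (134 + (-3 - (3 + 0² - 5*0)))² = (134 + (-3 - (3 + 0 + 0)))² = (134 + (-3 - 1*3))² = (134 + (-3 - 3))² = (134 - 6)² = 128² = 16384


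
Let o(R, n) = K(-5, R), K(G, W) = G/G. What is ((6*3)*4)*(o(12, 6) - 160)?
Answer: -11448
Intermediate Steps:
K(G, W) = 1
o(R, n) = 1
((6*3)*4)*(o(12, 6) - 160) = ((6*3)*4)*(1 - 160) = (18*4)*(-159) = 72*(-159) = -11448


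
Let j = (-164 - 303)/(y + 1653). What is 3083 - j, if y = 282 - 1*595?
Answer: 4131687/1340 ≈ 3083.3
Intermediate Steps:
y = -313 (y = 282 - 595 = -313)
j = -467/1340 (j = (-164 - 303)/(-313 + 1653) = -467/1340 ≈ -0.34851)
3083 - j = 3083 - 1*(-467/1340) = 3083 + 467/1340 = 4131687/1340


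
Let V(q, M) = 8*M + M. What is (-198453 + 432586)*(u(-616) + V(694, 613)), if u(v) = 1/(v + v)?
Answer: 1591388655419/1232 ≈ 1.2917e+9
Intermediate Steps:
V(q, M) = 9*M
u(v) = 1/(2*v)
(-198453 + 432586)*(u(-616) + V(694, 613)) = (-198453 + 432586)*((½)/(-616) + 9*613) = 234133*((½)*(-1/616) + 5517) = 234133*(-1/1232 + 5517) = 234133*(6796943/1232) = 1591388655419/1232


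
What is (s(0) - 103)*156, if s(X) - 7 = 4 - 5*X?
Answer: -14352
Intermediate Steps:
s(X) = 11 - 5*X (s(X) = 7 + (4 - 5*X) = 11 - 5*X)
(s(0) - 103)*156 = ((11 - 5*0) - 103)*156 = ((11 + 0) - 103)*156 = (11 - 103)*156 = -92*156 = -14352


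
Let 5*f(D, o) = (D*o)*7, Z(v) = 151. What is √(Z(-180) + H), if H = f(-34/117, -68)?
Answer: √6793735/195 ≈ 13.367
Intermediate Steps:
f(D, o) = 7*D*o/5 (f(D, o) = ((D*o)*7)/5 = (7*D*o)/5 = 7*D*o/5)
H = 16184/585 (H = (7/5)*(-34/117)*(-68) = 16184/585 ≈ 27.665)
√(Z(-180) + H) = √(151 + 16184/585) = √(104519/585) = √6793735/195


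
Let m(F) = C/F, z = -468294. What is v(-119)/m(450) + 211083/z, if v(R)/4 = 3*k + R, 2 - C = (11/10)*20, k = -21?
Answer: 2556814879/156098 ≈ 16380.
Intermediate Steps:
C = -20 (C = 2 - 11/10*20 = 2 - 11*(⅒)*20 = 2 - 11*20/10 = 2 - 1*22 = 2 - 22 = -20)
v(R) = -252 + 4*R (v(R) = 4*(3*(-21) + R) = 4*(-63 + R) = -252 + 4*R)
m(F) = -20/F
v(-119)/m(450) + 211083/z = (-252 + 4*(-119))/((-20/450)) + 211083/(-468294) = (-252 - 476)/((-20*1/450)) + 211083*(-1/468294) = -728/(-2/45) - 70361/156098 = -728*(-45/2) - 70361/156098 = 16380 - 70361/156098 = 2556814879/156098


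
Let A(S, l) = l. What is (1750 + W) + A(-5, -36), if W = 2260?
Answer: 3974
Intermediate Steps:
(1750 + W) + A(-5, -36) = (1750 + 2260) - 36 = 4010 - 36 = 3974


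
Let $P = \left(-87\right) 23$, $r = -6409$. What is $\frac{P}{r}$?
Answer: $\frac{69}{221} \approx 0.31222$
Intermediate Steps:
$P = -2001$
$\frac{P}{r} = - \frac{2001}{-6409} = \left(-2001\right) \left(- \frac{1}{6409}\right) = \frac{69}{221}$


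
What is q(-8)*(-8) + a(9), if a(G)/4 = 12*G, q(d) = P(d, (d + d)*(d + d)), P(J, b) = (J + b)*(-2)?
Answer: 4400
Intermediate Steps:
P(J, b) = -2*J - 2*b
q(d) = -8*d² - 2*d (q(d) = -2*d - 2*(d + d)*(d + d) = -2*d - 2*2*d*2*d = -2*d - 8*d² = -8*d² - 2*d)
a(G) = 48*G (a(G) = 4*(12*G) = 48*G)
q(-8)*(-8) + a(9) = (2*(-8)*(-1 - 4*(-8)))*(-8) + 48*9 = (2*(-8)*(-1 + 32))*(-8) + 432 = (2*(-8)*31)*(-8) + 432 = -496*(-8) + 432 = 3968 + 432 = 4400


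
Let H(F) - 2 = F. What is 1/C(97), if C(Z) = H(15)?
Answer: 1/17 ≈ 0.058824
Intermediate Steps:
H(F) = 2 + F
C(Z) = 17 (C(Z) = 2 + 15 = 17)
1/C(97) = 1/17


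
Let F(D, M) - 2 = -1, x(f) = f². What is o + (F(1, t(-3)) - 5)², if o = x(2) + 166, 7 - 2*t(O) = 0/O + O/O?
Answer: 186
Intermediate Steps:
t(O) = 3 (t(O) = 7/2 - (0/O + O/O)/2 = 7/2 - (0 + 1)/2 = 7/2 - ½*1 = 7/2 - ½ = 3)
F(D, M) = 1 (F(D, M) = 2 - 1 = 1)
o = 170 (o = 2² + 166 = 4 + 166 = 170)
o + (F(1, t(-3)) - 5)² = 170 + (1 - 5)² = 170 + (-4)² = 170 + 16 = 186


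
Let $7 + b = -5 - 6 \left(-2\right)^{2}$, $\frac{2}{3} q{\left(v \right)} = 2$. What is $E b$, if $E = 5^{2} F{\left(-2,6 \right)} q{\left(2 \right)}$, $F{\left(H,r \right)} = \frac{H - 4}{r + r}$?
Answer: $1350$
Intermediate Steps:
$q{\left(v \right)} = 3$ ($q{\left(v \right)} = \frac{3}{2} \cdot 2 = 3$)
$F{\left(H,r \right)} = \frac{-4 + H}{2 r}$
$E = - \frac{75}{2}$ ($E = 5^{2} \frac{-4 - 2}{2 \cdot 6} \cdot 3 = 25 \cdot \frac{1}{2} \cdot \frac{1}{6} \left(-6\right) 3 = 25 \left(- \frac{1}{2}\right) 3 = \left(- \frac{25}{2}\right) 3 = - \frac{75}{2} \approx -37.5$)
$b = -36$ ($b = -7 - \left(5 + 6 \left(-2\right)^{2}\right) = -7 - 29 = -36$)
$E b = \left(- \frac{75}{2}\right) \left(-36\right) = 1350$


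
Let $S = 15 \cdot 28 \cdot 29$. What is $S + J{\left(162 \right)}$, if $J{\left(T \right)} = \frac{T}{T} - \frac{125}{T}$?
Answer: $\frac{1973197}{162} \approx 12180.0$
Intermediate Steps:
$J{\left(T \right)} = 1 - \frac{125}{T}$
$S = 12180$ ($S = 420 \cdot 29 = 12180$)
$S + J{\left(162 \right)} = 12180 + \frac{-125 + 162}{162} = 12180 + \frac{1}{162} \cdot 37 = 12180 + \frac{37}{162} = \frac{1973197}{162}$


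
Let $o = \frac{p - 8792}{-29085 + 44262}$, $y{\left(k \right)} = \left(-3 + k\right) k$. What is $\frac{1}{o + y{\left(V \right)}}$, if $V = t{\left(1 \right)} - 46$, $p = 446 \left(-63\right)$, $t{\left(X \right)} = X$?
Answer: $\frac{15177}{32745430} \approx 0.00046348$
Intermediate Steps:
$p = -28098$
$V = -45$ ($V = 1 - 46 = -45$)
$y{\left(k \right)} = k \left(-3 + k\right)$
$o = - \frac{36890}{15177}$ ($o = \frac{-28098 - 8792}{-29085 + 44262} = - \frac{36890}{15177} \approx -2.4307$)
$\frac{1}{o + y{\left(V \right)}} = \frac{1}{- \frac{36890}{15177} - 45 \left(-3 - 45\right)} = \frac{1}{- \frac{36890}{15177} - -2160} = \frac{1}{- \frac{36890}{15177} + 2160} = \frac{1}{\frac{32745430}{15177}} = \frac{15177}{32745430}$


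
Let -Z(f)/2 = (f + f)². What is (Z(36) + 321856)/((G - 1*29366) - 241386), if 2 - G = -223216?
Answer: -155744/23767 ≈ -6.5529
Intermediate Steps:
G = 223218 (G = 2 - 1*(-223216) = 2 + 223216 = 223218)
Z(f) = -8*f² (Z(f) = -2*(f + f)² = -2*4*f² = -8*f²)
(Z(36) + 321856)/((G - 1*29366) - 241386) = (-8*36² + 321856)/((223218 - 1*29366) - 241386) = (-8*1296 + 321856)/((223218 - 29366) - 241386) = (-10368 + 321856)/(193852 - 241386) = 311488/(-47534) = 311488*(-1/47534) = -155744/23767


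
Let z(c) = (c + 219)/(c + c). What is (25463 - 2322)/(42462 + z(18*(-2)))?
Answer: 555384/1019027 ≈ 0.54501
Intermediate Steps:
z(c) = (219 + c)/(2*c) (z(c) = (219 + c)/((2*c)) = (219 + c)*(1/(2*c)) = (219 + c)/(2*c))
(25463 - 2322)/(42462 + z(18*(-2))) = (25463 - 2322)/(42462 + (219 + 18*(-2))/(2*((18*(-2))))) = 23141/(42462 + (½)*(219 - 36)/(-36)) = 23141/(42462 + (½)*(-1/36)*183) = 23141/(42462 - 61/24) = 23141/(1019027/24) = 23141*(24/1019027) = 555384/1019027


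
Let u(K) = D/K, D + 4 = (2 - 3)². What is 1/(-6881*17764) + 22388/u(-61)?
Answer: 166931177028109/366702252 ≈ 4.5522e+5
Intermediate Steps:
D = -3 (D = -4 + (2 - 3)² = -4 + (-1)² = -4 + 1 = -3)
u(K) = -3/K
1/(-6881*17764) + 22388/u(-61) = 1/(-6881*17764) + 22388/((-3/(-61))) = -1/6881*1/17764 + 22388/((-3*(-1/61))) = -1/122234084 + 22388/(3/61) = -1/122234084 + 22388*(61/3) = -1/122234084 + 1365668/3 = 166931177028109/366702252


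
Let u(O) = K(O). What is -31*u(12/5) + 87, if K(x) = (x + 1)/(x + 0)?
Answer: 517/12 ≈ 43.083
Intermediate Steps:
K(x) = (1 + x)/x
u(O) = (1 + O)/O
-31*u(12/5) + 87 = -31*(1 + 12/5)/(12/5) + 87 = -31*(1 + 12*(⅕))/(12*(⅕)) + 87 = -31*(1 + 12/5)/12/5 + 87 = -155*17/(12*5) + 87 = -31*17/12 + 87 = -527/12 + 87 = 517/12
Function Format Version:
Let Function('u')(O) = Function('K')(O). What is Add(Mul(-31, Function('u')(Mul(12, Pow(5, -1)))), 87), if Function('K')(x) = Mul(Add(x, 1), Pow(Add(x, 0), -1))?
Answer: Rational(517, 12) ≈ 43.083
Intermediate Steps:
Function('K')(x) = Mul(Pow(x, -1), Add(1, x)) (Function('K')(x) = Mul(Add(1, x), Pow(x, -1)) = Mul(Pow(x, -1), Add(1, x)))
Function('u')(O) = Mul(Pow(O, -1), Add(1, O))
Add(Mul(-31, Function('u')(Mul(12, Pow(5, -1)))), 87) = Add(Mul(-31, Mul(Pow(Mul(12, Pow(5, -1)), -1), Add(1, Mul(12, Pow(5, -1))))), 87) = Add(Mul(-31, Mul(Pow(Mul(12, Rational(1, 5)), -1), Add(1, Mul(12, Rational(1, 5))))), 87) = Add(Mul(-31, Mul(Pow(Rational(12, 5), -1), Add(1, Rational(12, 5)))), 87) = Add(Mul(-31, Mul(Rational(5, 12), Rational(17, 5))), 87) = Add(Mul(-31, Rational(17, 12)), 87) = Add(Rational(-527, 12), 87) = Rational(517, 12)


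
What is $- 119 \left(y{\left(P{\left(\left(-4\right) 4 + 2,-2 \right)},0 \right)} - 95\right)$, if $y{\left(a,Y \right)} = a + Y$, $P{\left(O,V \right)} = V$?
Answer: $11543$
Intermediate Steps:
$y{\left(a,Y \right)} = Y + a$
$- 119 \left(y{\left(P{\left(\left(-4\right) 4 + 2,-2 \right)},0 \right)} - 95\right) = - 119 \left(\left(0 - 2\right) - 95\right) = - 119 \left(-2 - 95\right) = \left(-119\right) \left(-97\right) = 11543$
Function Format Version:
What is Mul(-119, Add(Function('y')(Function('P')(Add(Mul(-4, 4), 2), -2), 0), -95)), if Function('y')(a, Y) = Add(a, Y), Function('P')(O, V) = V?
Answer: 11543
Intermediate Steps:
Function('y')(a, Y) = Add(Y, a)
Mul(-119, Add(Function('y')(Function('P')(Add(Mul(-4, 4), 2), -2), 0), -95)) = Mul(-119, Add(Add(0, -2), -95)) = Mul(-119, Add(-2, -95)) = Mul(-119, -97) = 11543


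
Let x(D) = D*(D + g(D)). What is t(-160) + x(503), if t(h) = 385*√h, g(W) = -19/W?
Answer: 252990 + 1540*I*√10 ≈ 2.5299e+5 + 4869.9*I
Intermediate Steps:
x(D) = D*(D - 19/D)
t(-160) + x(503) = 385*√(-160) + (-19 + 503²) = 385*(4*I*√10) + (-19 + 253009) = 1540*I*√10 + 252990 = 252990 + 1540*I*√10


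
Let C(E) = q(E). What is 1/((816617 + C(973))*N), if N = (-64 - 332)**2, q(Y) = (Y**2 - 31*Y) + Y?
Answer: 1/271943407296 ≈ 3.6772e-12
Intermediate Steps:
q(Y) = Y**2 - 30*Y
C(E) = E*(-30 + E)
N = 156816 (N = (-396)**2 = 156816)
1/((816617 + C(973))*N) = 1/((816617 + 973*(-30 + 973))*156816) = (1/156816)/(816617 + 973*943) = (1/156816)/(816617 + 917539) = (1/156816)/1734156 = (1/1734156)*(1/156816) = 1/271943407296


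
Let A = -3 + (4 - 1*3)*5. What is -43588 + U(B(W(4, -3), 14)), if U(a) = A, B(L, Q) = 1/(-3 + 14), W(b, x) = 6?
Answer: -43586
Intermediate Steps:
B(L, Q) = 1/11
A = 2 (A = -3 + (4 - 3)*5 = -3 + 1*5 = -3 + 5 = 2)
U(a) = 2
-43588 + U(B(W(4, -3), 14)) = -43588 + 2 = -43586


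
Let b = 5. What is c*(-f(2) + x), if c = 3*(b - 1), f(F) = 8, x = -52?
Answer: -720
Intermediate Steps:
c = 12 (c = 3*(5 - 1) = 3*4 = 12)
c*(-f(2) + x) = 12*(-1*8 - 52) = 12*(-8 - 52) = 12*(-60) = -720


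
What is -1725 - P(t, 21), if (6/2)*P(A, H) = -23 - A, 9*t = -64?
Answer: -46432/27 ≈ -1719.7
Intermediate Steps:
t = -64/9 (t = (1/9)*(-64) = -64/9 ≈ -7.1111)
P(A, H) = -23/3 - A/3 (P(A, H) = (-23 - A)/3 = -23/3 - A/3)
-1725 - P(t, 21) = -1725 - (-23/3 - 1/3*(-64/9)) = -1725 - (-23/3 + 64/27) = -1725 - 1*(-143/27) = -1725 + 143/27 = -46432/27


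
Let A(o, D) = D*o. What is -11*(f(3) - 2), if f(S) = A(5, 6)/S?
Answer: -88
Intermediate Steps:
f(S) = 30/S (f(S) = (6*5)/S = 30/S)
-11*(f(3) - 2) = -11*(30/3 - 2) = -11*(30*(⅓) - 2) = -11*(10 - 2) = -11*8 = -88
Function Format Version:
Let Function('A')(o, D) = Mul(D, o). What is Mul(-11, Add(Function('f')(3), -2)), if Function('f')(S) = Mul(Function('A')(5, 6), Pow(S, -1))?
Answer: -88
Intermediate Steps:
Function('f')(S) = Mul(30, Pow(S, -1)) (Function('f')(S) = Mul(Mul(6, 5), Pow(S, -1)) = Mul(30, Pow(S, -1)))
Mul(-11, Add(Function('f')(3), -2)) = Mul(-11, Add(Mul(30, Pow(3, -1)), -2)) = Mul(-11, Add(Mul(30, Rational(1, 3)), -2)) = Mul(-11, Add(10, -2)) = Mul(-11, 8) = -88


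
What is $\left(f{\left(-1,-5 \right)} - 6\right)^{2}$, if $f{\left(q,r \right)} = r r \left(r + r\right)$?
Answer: $65536$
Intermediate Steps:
$f{\left(q,r \right)} = 2 r^{3}$ ($f{\left(q,r \right)} = r^{2} \cdot 2 r = 2 r^{3}$)
$\left(f{\left(-1,-5 \right)} - 6\right)^{2} = \left(2 \left(-5\right)^{3} - 6\right)^{2} = \left(2 \left(-125\right) - 6\right)^{2} = \left(-250 - 6\right)^{2} = \left(-256\right)^{2} = 65536$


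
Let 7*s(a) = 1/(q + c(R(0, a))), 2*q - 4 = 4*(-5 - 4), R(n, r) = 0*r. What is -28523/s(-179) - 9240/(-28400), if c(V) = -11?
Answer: 3827501601/710 ≈ 5.3908e+6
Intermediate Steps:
R(n, r) = 0
q = -16 (q = 2 + (4*(-5 - 4))/2 = 2 + (4*(-9))/2 = 2 + (½)*(-36) = 2 - 18 = -16)
s(a) = -1/189 (s(a) = 1/(7*(-16 - 11)) = (⅐)/(-27) = (⅐)*(-1/27) = -1/189)
-28523/s(-179) - 9240/(-28400) = -28523/(-1/189) - 9240/(-28400) = -28523*(-189) - 9240*(-1/28400) = 5390847 + 231/710 = 3827501601/710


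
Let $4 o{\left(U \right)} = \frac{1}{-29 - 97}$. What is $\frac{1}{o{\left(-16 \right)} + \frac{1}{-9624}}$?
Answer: $- \frac{101052}{211} \approx -478.92$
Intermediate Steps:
$o{\left(U \right)} = - \frac{1}{504}$ ($o{\left(U \right)} = \frac{1}{4 \left(-29 - 97\right)} = \frac{1}{4 \left(-126\right)} = \frac{1}{4} \left(- \frac{1}{126}\right) = - \frac{1}{504}$)
$\frac{1}{o{\left(-16 \right)} + \frac{1}{-9624}} = \frac{1}{- \frac{1}{504} + \frac{1}{-9624}} = \frac{1}{- \frac{1}{504} - \frac{1}{9624}} = \frac{1}{- \frac{211}{101052}} = - \frac{101052}{211}$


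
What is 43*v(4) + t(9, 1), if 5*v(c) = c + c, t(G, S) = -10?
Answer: 294/5 ≈ 58.800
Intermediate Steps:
v(c) = 2*c/5 (v(c) = (c + c)/5 = (2*c)/5 = 2*c/5)
43*v(4) + t(9, 1) = 43*((⅖)*4) - 10 = 43*(8/5) - 10 = 344/5 - 10 = 294/5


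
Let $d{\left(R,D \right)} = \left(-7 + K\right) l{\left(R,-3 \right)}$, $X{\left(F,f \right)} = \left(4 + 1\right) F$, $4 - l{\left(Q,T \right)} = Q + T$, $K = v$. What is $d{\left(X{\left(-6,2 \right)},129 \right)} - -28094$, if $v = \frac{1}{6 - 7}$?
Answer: $27798$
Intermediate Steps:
$v = -1$ ($v = \frac{1}{-1} = -1$)
$K = -1$
$l{\left(Q,T \right)} = 4 - Q - T$ ($l{\left(Q,T \right)} = 4 - \left(Q + T\right) = 4 - Q - T$)
$X{\left(F,f \right)} = 5 F$
$d{\left(R,D \right)} = -56 + 8 R$ ($d{\left(R,D \right)} = \left(-7 - 1\right) \left(4 - R - -3\right) = - 8 \left(4 - R + 3\right) = - 8 \left(7 - R\right) = -56 + 8 R$)
$d{\left(X{\left(-6,2 \right)},129 \right)} - -28094 = \left(-56 + 8 \cdot 5 \left(-6\right)\right) - -28094 = \left(-56 + 8 \left(-30\right)\right) + 28094 = \left(-56 - 240\right) + 28094 = -296 + 28094 = 27798$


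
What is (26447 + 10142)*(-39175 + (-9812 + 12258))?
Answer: -1343877381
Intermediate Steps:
(26447 + 10142)*(-39175 + (-9812 + 12258)) = 36589*(-39175 + 2446) = 36589*(-36729) = -1343877381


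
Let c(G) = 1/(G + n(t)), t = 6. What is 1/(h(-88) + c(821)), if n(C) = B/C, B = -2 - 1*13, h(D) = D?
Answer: -1637/144054 ≈ -0.011364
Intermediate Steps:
B = -15 (B = -2 - 13 = -15)
n(C) = -15/C
c(G) = 1/(-5/2 + G) (c(G) = 1/(G - 15/6) = 1/(G - 15*⅙) = 1/(G - 5/2) = 1/(-5/2 + G))
1/(h(-88) + c(821)) = 1/(-88 + 2/(-5 + 2*821)) = 1/(-88 + 2/(-5 + 1642)) = 1/(-88 + 2/1637) = 1/(-144054/1637) = -1637/144054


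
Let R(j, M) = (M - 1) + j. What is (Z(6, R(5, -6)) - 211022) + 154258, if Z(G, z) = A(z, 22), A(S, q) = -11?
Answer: -56775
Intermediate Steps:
R(j, M) = -1 + M + j (R(j, M) = (-1 + M) + j = -1 + M + j)
Z(G, z) = -11
(Z(6, R(5, -6)) - 211022) + 154258 = (-11 - 211022) + 154258 = -211033 + 154258 = -56775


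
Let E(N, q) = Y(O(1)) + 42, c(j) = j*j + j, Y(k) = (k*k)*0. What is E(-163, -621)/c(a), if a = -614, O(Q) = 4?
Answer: 21/188191 ≈ 0.00011159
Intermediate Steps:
Y(k) = 0 (Y(k) = k²*0 = 0)
c(j) = j + j² (c(j) = j² + j = j + j²)
E(N, q) = 42 (E(N, q) = 0 + 42 = 42)
E(-163, -621)/c(a) = 42/((-614*(1 - 614))) = 42/((-614*(-613))) = 42/376382 = 42*(1/376382) = 21/188191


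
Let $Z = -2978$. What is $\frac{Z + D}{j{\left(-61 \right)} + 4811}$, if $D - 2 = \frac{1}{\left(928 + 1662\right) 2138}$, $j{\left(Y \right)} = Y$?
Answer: $- \frac{16479361919}{26302745000} \approx -0.62653$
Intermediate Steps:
$D = \frac{11074841}{5537420}$ ($D = 2 + \frac{1}{\left(928 + 1662\right) 2138} = 2 + \frac{1}{2590} \cdot \frac{1}{2138} = 2 + \frac{1}{5537420} = \frac{11074841}{5537420} \approx 2.0$)
$\frac{Z + D}{j{\left(-61 \right)} + 4811} = \frac{-2978 + \frac{11074841}{5537420}}{-61 + 4811} = - \frac{16479361919}{5537420 \cdot 4750} = \left(- \frac{16479361919}{5537420}\right) \frac{1}{4750} = - \frac{16479361919}{26302745000}$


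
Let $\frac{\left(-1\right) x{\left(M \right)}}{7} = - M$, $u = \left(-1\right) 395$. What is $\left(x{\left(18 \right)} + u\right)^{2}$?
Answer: $72361$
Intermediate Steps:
$u = -395$
$x{\left(M \right)} = 7 M$ ($x{\left(M \right)} = - 7 \left(- M\right) = 7 M$)
$\left(x{\left(18 \right)} + u\right)^{2} = \left(7 \cdot 18 - 395\right)^{2} = \left(126 - 395\right)^{2} = \left(-269\right)^{2} = 72361$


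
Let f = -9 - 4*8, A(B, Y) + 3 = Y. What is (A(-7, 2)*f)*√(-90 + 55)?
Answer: 41*I*√35 ≈ 242.56*I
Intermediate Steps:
A(B, Y) = -3 + Y
f = -41 (f = -9 - 1*32 = -9 - 32 = -41)
(A(-7, 2)*f)*√(-90 + 55) = ((-3 + 2)*(-41))*√(-90 + 55) = (-1*(-41))*√(-35) = 41*(I*√35) = 41*I*√35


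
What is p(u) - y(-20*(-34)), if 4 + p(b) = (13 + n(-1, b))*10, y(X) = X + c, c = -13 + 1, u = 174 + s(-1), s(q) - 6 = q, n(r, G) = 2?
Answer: -522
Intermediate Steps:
s(q) = 6 + q
u = 179 (u = 174 + (6 - 1) = 174 + 5 = 179)
c = -12
y(X) = -12 + X (y(X) = X - 12 = -12 + X)
p(b) = 146 (p(b) = -4 + (13 + 2)*10 = -4 + 15*10 = -4 + 150 = 146)
p(u) - y(-20*(-34)) = 146 - (-12 - 20*(-34)) = 146 - (-12 + 680) = 146 - 1*668 = 146 - 668 = -522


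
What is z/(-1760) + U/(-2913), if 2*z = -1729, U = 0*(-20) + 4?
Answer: 5022497/10253760 ≈ 0.48982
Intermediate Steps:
U = 4 (U = 0 + 4 = 4)
z = -1729/2 (z = (½)*(-1729) = -1729/2 ≈ -864.50)
z/(-1760) + U/(-2913) = -1729/2/(-1760) + 4/(-2913) = -1729/2*(-1/1760) + 4*(-1/2913) = 1729/3520 - 4/2913 = 5022497/10253760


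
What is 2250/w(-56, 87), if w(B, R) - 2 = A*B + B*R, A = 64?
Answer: -375/1409 ≈ -0.26615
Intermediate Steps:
w(B, R) = 2 + 64*B + B*R (w(B, R) = 2 + (64*B + B*R) = 2 + 64*B + B*R)
2250/w(-56, 87) = 2250/(2 + 64*(-56) - 56*87) = 2250/(2 - 3584 - 4872) = 2250/(-8454) = 2250*(-1/8454) = -375/1409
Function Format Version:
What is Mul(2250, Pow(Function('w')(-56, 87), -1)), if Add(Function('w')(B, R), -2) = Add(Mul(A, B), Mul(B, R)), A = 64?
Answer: Rational(-375, 1409) ≈ -0.26615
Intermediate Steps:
Function('w')(B, R) = Add(2, Mul(64, B), Mul(B, R)) (Function('w')(B, R) = Add(2, Add(Mul(64, B), Mul(B, R))) = Add(2, Mul(64, B), Mul(B, R)))
Mul(2250, Pow(Function('w')(-56, 87), -1)) = Mul(2250, Pow(Add(2, Mul(64, -56), Mul(-56, 87)), -1)) = Mul(2250, Pow(Add(2, -3584, -4872), -1)) = Mul(2250, Pow(-8454, -1)) = Mul(2250, Rational(-1, 8454)) = Rational(-375, 1409)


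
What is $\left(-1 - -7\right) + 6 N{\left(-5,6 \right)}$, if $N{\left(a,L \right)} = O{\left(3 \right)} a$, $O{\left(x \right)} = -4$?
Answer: $126$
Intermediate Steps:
$N{\left(a,L \right)} = - 4 a$
$\left(-1 - -7\right) + 6 N{\left(-5,6 \right)} = \left(-1 - -7\right) + 6 \left(\left(-4\right) \left(-5\right)\right) = \left(-1 + 7\right) + 6 \cdot 20 = 6 + 120 = 126$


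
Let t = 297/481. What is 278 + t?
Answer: 134015/481 ≈ 278.62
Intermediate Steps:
t = 297/481 (t = 297*(1/481) = 297/481 ≈ 0.61746)
278 + t = 278 + 297/481 = 134015/481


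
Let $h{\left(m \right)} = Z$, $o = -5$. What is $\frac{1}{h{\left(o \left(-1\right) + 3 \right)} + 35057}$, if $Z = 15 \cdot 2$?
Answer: $\frac{1}{35087} \approx 2.8501 \cdot 10^{-5}$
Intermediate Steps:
$Z = 30$
$h{\left(m \right)} = 30$
$\frac{1}{h{\left(o \left(-1\right) + 3 \right)} + 35057} = \frac{1}{30 + 35057} = \frac{1}{35087}$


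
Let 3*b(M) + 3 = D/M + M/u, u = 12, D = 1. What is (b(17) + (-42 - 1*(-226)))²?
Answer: 12610616209/374544 ≈ 33669.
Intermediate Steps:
b(M) = -1 + 1/(3*M) + M/36 (b(M) = -1 + (1/M + M/12)/3 = -1 + (1/(3*M) + M/36) = -1 + 1/(3*M) + M/36)
(b(17) + (-42 - 1*(-226)))² = ((1/36)*(12 + 17*(-36 + 17))/17 + (-42 - 1*(-226)))² = ((1/36)*(1/17)*(12 + 17*(-19)) + (-42 + 226))² = ((1/36)*(1/17)*(12 - 323) + 184)² = ((1/36)*(1/17)*(-311) + 184)² = (-311/612 + 184)² = (112297/612)² = 12610616209/374544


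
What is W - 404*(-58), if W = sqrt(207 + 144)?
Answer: 23432 + 3*sqrt(39) ≈ 23451.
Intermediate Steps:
W = 3*sqrt(39) (W = sqrt(351) = 3*sqrt(39) ≈ 18.735)
W - 404*(-58) = 3*sqrt(39) - 404*(-58) = 3*sqrt(39) + 23432 = 23432 + 3*sqrt(39)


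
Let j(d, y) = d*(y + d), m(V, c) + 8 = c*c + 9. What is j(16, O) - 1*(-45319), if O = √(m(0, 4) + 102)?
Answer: 45575 + 16*√119 ≈ 45750.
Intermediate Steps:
m(V, c) = 1 + c² (m(V, c) = -8 + (c*c + 9) = -8 + (c² + 9) = -8 + (9 + c²) = 1 + c²)
O = √119 (O = √((1 + 4²) + 102) = √((1 + 16) + 102) = √(17 + 102) = √119 ≈ 10.909)
j(d, y) = d*(d + y)
j(16, O) - 1*(-45319) = 16*(16 + √119) - 1*(-45319) = (256 + 16*√119) + 45319 = 45575 + 16*√119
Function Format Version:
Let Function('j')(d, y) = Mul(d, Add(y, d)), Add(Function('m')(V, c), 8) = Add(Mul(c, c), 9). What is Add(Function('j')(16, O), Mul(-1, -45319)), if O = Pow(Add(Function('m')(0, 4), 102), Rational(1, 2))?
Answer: Add(45575, Mul(16, Pow(119, Rational(1, 2)))) ≈ 45750.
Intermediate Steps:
Function('m')(V, c) = Add(1, Pow(c, 2)) (Function('m')(V, c) = Add(-8, Add(Mul(c, c), 9)) = Add(-8, Add(Pow(c, 2), 9)) = Add(-8, Add(9, Pow(c, 2))) = Add(1, Pow(c, 2)))
O = Pow(119, Rational(1, 2)) (O = Pow(Add(Add(1, Pow(4, 2)), 102), Rational(1, 2)) = Pow(Add(Add(1, 16), 102), Rational(1, 2)) = Pow(Add(17, 102), Rational(1, 2)) = Pow(119, Rational(1, 2)) ≈ 10.909)
Function('j')(d, y) = Mul(d, Add(d, y))
Add(Function('j')(16, O), Mul(-1, -45319)) = Add(Mul(16, Add(16, Pow(119, Rational(1, 2)))), Mul(-1, -45319)) = Add(Add(256, Mul(16, Pow(119, Rational(1, 2)))), 45319) = Add(45575, Mul(16, Pow(119, Rational(1, 2))))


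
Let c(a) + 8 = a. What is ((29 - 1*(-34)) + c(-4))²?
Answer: 2601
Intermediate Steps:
c(a) = -8 + a
((29 - 1*(-34)) + c(-4))² = ((29 - 1*(-34)) + (-8 - 4))² = ((29 + 34) - 12)² = (63 - 12)² = 51² = 2601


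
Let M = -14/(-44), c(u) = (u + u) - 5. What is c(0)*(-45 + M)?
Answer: 4915/22 ≈ 223.41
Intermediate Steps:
c(u) = -5 + 2*u (c(u) = 2*u - 5 = -5 + 2*u)
M = 7/22 (M = -14*(-1/44) = 7/22 ≈ 0.31818)
c(0)*(-45 + M) = (-5 + 2*0)*(-45 + 7/22) = (-5 + 0)*(-983/22) = -5*(-983/22) = 4915/22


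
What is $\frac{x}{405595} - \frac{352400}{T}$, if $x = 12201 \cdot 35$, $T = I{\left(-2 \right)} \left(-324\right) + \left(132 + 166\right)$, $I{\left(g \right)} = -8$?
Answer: $- \frac{2833950937}{23443391} \approx -120.88$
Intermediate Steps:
$T = 2890$ ($T = \left(-8\right) \left(-324\right) + \left(132 + 166\right) = 2592 + 298 = 2890$)
$x = 427035$
$\frac{x}{405595} - \frac{352400}{T} = \frac{427035}{405595} - \frac{352400}{2890} = 427035 \cdot \frac{1}{405595} - \frac{35240}{289} = \frac{85407}{81119} - \frac{35240}{289} = - \frac{2833950937}{23443391}$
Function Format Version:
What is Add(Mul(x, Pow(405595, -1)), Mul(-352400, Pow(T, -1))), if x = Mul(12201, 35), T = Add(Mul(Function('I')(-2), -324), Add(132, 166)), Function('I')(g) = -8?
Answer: Rational(-2833950937, 23443391) ≈ -120.88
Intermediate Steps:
T = 2890 (T = Add(Mul(-8, -324), Add(132, 166)) = Add(2592, 298) = 2890)
x = 427035
Add(Mul(x, Pow(405595, -1)), Mul(-352400, Pow(T, -1))) = Add(Mul(427035, Pow(405595, -1)), Mul(-352400, Pow(2890, -1))) = Add(Mul(427035, Rational(1, 405595)), Mul(-352400, Rational(1, 2890))) = Add(Rational(85407, 81119), Rational(-35240, 289)) = Rational(-2833950937, 23443391)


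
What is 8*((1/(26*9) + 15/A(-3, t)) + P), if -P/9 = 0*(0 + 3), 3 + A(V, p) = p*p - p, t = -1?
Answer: -14036/117 ≈ -119.97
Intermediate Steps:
A(V, p) = -3 + p**2 - p (A(V, p) = -3 + (p*p - p) = -3 + (p**2 - p) = -3 + p**2 - p)
P = 0 (P = -0*(0 + 3) = -0*3 = -9*0 = 0)
8*((1/(26*9) + 15/A(-3, t)) + P) = 8*((1/(26*9) + 15/(-3 + (-1)**2 - 1*(-1))) + 0) = 8*(((1/26)*(1/9) + 15/(-3 + 1 + 1)) + 0) = 8*((1/234 + 15/(-1)) + 0) = 8*((1/234 + 15*(-1)) + 0) = 8*((1/234 - 15) + 0) = 8*(-3509/234 + 0) = 8*(-3509/234) = -14036/117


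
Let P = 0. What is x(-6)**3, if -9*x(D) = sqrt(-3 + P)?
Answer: I*sqrt(3)/243 ≈ 0.0071278*I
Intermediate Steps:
x(D) = -I*sqrt(3)/9 (x(D) = -sqrt(-3 + 0)/9 = -I*sqrt(3)/9)
x(-6)**3 = (-I*sqrt(3)/9)**3 = I*sqrt(3)/243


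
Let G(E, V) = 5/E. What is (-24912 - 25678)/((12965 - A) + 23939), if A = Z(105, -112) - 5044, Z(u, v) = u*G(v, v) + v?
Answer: -161888/134607 ≈ -1.2027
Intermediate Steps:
Z(u, v) = v + 5*u/v (Z(u, v) = u*(5/v) + v = 5*u/v + v = v + 5*u/v)
A = -82571/16 (A = (-112 + 5*105/(-112)) - 5044 = (-112 + 5*105*(-1/112)) - 5044 = (-112 - 75/16) - 5044 = -1867/16 - 5044 = -82571/16 ≈ -5160.7)
(-24912 - 25678)/((12965 - A) + 23939) = (-24912 - 25678)/((12965 - 1*(-82571/16)) + 23939) = -50590/((12965 + 82571/16) + 23939) = -50590/(290011/16 + 23939) = -50590/673035/16 = -50590*16/673035 = -161888/134607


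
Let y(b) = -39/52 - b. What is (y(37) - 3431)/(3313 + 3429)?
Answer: -13875/26968 ≈ -0.51450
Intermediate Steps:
y(b) = -¾ - b (y(b) = -39*1/52 - b = -¾ - b)
(y(37) - 3431)/(3313 + 3429) = ((-¾ - 1*37) - 3431)/(3313 + 3429) = ((-¾ - 37) - 3431)/6742 = (-151/4 - 3431)*(1/6742) = -13875/4*1/6742 = -13875/26968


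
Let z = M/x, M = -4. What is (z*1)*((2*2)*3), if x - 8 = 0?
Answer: -6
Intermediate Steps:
x = 8 (x = 8 + 0 = 8)
z = -1/2 (z = -4/8 = -4*1/8 = -1/2 ≈ -0.50000)
(z*1)*((2*2)*3) = (-1/2*1)*((2*2)*3) = -2*3 = -1/2*12 = -6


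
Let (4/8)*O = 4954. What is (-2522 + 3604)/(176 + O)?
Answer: 541/5042 ≈ 0.10730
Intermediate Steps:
O = 9908 (O = 2*4954 = 9908)
(-2522 + 3604)/(176 + O) = (-2522 + 3604)/(176 + 9908) = 1082/10084 = 1082*(1/10084) = 541/5042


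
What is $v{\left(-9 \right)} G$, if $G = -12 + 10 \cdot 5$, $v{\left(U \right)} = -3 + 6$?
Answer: $114$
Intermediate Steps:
$v{\left(U \right)} = 3$
$G = 38$ ($G = -12 + 50 = 38$)
$v{\left(-9 \right)} G = 3 \cdot 38 = 114$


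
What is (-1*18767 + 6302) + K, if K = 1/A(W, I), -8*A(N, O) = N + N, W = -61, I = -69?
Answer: -760361/61 ≈ -12465.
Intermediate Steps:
A(N, O) = -N/4 (A(N, O) = -(N + N)/8 = -N/4)
K = 4/61 (K = 1/(-¼*(-61)) = 1/(61/4) = 4/61 ≈ 0.065574)
(-1*18767 + 6302) + K = (-1*18767 + 6302) + 4/61 = (-18767 + 6302) + 4/61 = -12465 + 4/61 = -760361/61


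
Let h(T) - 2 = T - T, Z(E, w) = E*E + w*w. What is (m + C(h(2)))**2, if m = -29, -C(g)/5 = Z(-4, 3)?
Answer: 23716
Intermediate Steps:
Z(E, w) = E**2 + w**2
h(T) = 2 (h(T) = 2 + (T - T) = 2 + 0 = 2)
C(g) = -125 (C(g) = -5*((-4)**2 + 3**2) = -5*(16 + 9) = -5*25 = -125)
(m + C(h(2)))**2 = (-29 - 125)**2 = (-154)**2 = 23716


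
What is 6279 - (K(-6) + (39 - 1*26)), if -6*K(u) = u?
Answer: 6265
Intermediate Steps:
K(u) = -u/6
6279 - (K(-6) + (39 - 1*26)) = 6279 - (-⅙*(-6) + (39 - 1*26)) = 6279 - (1 + (39 - 26)) = 6279 - (1 + 13) = 6279 - 14 = 6265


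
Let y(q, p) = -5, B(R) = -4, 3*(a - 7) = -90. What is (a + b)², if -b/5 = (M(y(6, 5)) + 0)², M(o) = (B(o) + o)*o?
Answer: 102981904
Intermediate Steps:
a = -23 (a = 7 + (⅓)*(-90) = 7 - 30 = -23)
M(o) = o*(-4 + o) (M(o) = (-4 + o)*o = o*(-4 + o))
b = -10125 (b = -5*(-5*(-4 - 5) + 0)² = -5*(-5*(-9) + 0)² = -5*(45 + 0)² = -5*45² = -5*2025 = -10125)
(a + b)² = (-23 - 10125)² = (-10148)² = 102981904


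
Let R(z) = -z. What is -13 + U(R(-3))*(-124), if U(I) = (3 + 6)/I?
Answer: -385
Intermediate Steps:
U(I) = 9/I
-13 + U(R(-3))*(-124) = -13 + (9/((-1*(-3))))*(-124) = -13 + (9/3)*(-124) = -13 + (9*(⅓))*(-124) = -13 + 3*(-124) = -13 - 372 = -385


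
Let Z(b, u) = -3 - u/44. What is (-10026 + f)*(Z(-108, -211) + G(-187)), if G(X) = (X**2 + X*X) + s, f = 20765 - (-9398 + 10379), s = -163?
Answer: 14979403341/22 ≈ 6.8088e+8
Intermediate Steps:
f = 19784 (f = 20765 - 1*981 = 20765 - 981 = 19784)
Z(b, u) = -3 - u/44
G(X) = -163 + 2*X**2 (G(X) = (X**2 + X*X) - 163 = (X**2 + X**2) - 163 = 2*X**2 - 163 = -163 + 2*X**2)
(-10026 + f)*(Z(-108, -211) + G(-187)) = (-10026 + 19784)*((-3 - 1/44*(-211)) + (-163 + 2*(-187)**2)) = 9758*((-3 + 211/44) + (-163 + 2*34969)) = 9758*(79/44 + (-163 + 69938)) = 9758*(79/44 + 69775) = 9758*(3070179/44) = 14979403341/22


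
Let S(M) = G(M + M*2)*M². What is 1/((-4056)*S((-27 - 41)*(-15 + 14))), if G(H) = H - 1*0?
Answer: -1/3826008576 ≈ -2.6137e-10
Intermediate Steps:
G(H) = H (G(H) = H + 0 = H)
S(M) = 3*M³ (S(M) = (M + M*2)*M² = (M + 2*M)*M² = (3*M)*M² = 3*M³)
1/((-4056)*S((-27 - 41)*(-15 + 14))) = 1/((-4056)*((3*((-27 - 41)*(-15 + 14))³))) = -1/(4056*(3*(-68*(-1))³)) = -1/(4056*(3*68³)) = -1/(4056*(3*314432)) = -1/4056/943296 = -1/4056*1/943296 = -1/3826008576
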